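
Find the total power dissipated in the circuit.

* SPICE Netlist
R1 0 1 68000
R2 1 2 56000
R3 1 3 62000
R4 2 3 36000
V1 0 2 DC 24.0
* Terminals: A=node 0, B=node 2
Nodal analysis, taking node 2 as the 0 V reference.
Source V1 fixes V_0 = 24 V.
KCL at each unknown node (sum of currents leaving = 0; resistances in Ω):
  Node 1: (V_1 - 24)/68000 + (V_1 - 0)/56000 + (V_1 - V_3)/62000 = 0
  Node 3: (V_3 - V_1)/62000 + (V_3 - 0)/36000 = 0
Collecting terms (coefficients in siemens):
  0.00004869·V_1 - 0.00001613·V_3 = 0.0003529
  0.00004391·V_3 - 0.00001613·V_1 = 0
Determinant D = (0.00004869)(0.00004391) - (-0.00001613)(-0.00001613) = 0.000000001878
V_1 = [(0.0003529)(0.00004391) - (-0.00001613)(0)]/D = 8.253 V
V_3 = [(0.00004869)(0) - (0.0003529)(-0.00001613)]/D = 3.032 V
Power in each resistor, P = (ΔV)²/R:
  P_R1 = (24 - 8.253)²/68000 = 0.003647 W
  P_R2 = (8.253 - 0)²/56000 = 0.001216 W
  P_R3 = (8.253 - 3.032)²/62000 = 0.0004397 W
  P_R4 = (0 - 3.032)²/36000 = 0.0002553 W
P_total = P_R1 + P_R2 + P_R3 + P_R4 = 0.005558 W

Final answer: 0.005558 W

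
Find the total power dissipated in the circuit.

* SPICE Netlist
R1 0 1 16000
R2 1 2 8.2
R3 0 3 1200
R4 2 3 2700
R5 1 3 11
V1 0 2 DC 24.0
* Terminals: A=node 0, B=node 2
Nodal analysis, taking node 2 as the 0 V reference.
Source V1 fixes V_0 = 24 V.
KCL at each unknown node (sum of currents leaving = 0; resistances in Ω):
  Node 1: (V_1 - 24)/16000 + (V_1 - 0)/8.2 + (V_1 - V_3)/11 = 0
  Node 3: (V_3 - 24)/1200 + (V_3 - 0)/2700 + (V_3 - V_1)/11 = 0
Collecting terms (coefficients in siemens):
  0.2129·V_1 - 0.09091·V_3 = 0.0015
  0.09211·V_3 - 0.09091·V_1 = 0.02
Determinant D = (0.2129)(0.09211) - (-0.09091)(-0.09091) = 0.01135
V_1 = [(0.0015)(0.09211) - (-0.09091)(0.02)]/D = 0.1724 V
V_3 = [(0.2129)(0.02) - (0.0015)(-0.09091)]/D = 0.3873 V
Power in each resistor, P = (ΔV)²/R:
  P_R1 = (24 - 0.1724)²/16000 = 0.03548 W
  P_R2 = (0.1724 - 0)²/8.2 = 0.003624 W
  P_R3 = (24 - 0.3873)²/1200 = 0.4646 W
  P_R4 = (0 - 0.3873)²/2700 = 0.00005555 W
  P_R5 = (0.1724 - 0.3873)²/11 = 0.004197 W
P_total = P_R1 + P_R2 + P_R3 + P_R4 + P_R5 = 0.508 W

Final answer: 0.508 W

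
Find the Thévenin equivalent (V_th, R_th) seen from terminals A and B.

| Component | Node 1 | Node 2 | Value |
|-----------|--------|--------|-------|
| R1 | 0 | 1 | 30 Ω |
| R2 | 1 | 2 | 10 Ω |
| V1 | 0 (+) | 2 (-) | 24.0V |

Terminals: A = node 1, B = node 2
Step 1 — V_th is the open-circuit voltage V_A - V_B (nothing connected across the terminals).
Nodal analysis, taking node 2 as the 0 V reference.
Source V1 fixes V_0 = 24 V.
KCL at each unknown node (sum of currents leaving = 0; resistances in Ω):
  Node 1: (V_1 - 24)/30 + (V_1 - 0)/10 = 0
Collecting terms: 0.1333 × V_1 = 0.8  =>  V_1 = 6 V
V_th = V_1 - V_2 = 6 - 0 = 6 V
Step 2 — R_th: zero the source — replace V1 by a short circuit (node 2 merges into node 0) — and find the resistance seen between A (node 1) and B (node 0).
Reduce the network between node 1 (A) and node 0 (B) by series/parallel combination:
  Rp1 = R1 ‖ R2 (parallel, both between nodes 0 and 1) = 1/(1/30 + 1/10) = 7.5 Ω
R_th = 7.5 Ω

Final answer: V_th = 6 V, R_th = 7.5 Ω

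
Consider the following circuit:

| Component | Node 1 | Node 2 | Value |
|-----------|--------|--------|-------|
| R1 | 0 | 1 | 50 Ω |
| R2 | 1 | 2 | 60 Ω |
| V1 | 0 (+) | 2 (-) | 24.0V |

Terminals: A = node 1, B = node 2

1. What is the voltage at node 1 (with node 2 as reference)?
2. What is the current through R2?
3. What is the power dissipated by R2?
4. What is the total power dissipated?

Nodal analysis, taking node 2 as the 0 V reference.
Source V1 fixes V_0 = 24 V.
KCL at each unknown node (sum of currents leaving = 0; resistances in Ω):
  Node 1: (V_1 - 24)/50 + (V_1 - 0)/60 = 0
Collecting terms: 0.03667 × V_1 = 0.48  =>  V_1 = 13.09 V
Part 1:
  Read off the nodal solution: V_1 = 13.09 V
Part 2:
  I_R2 = (V_1 - V_2)/R2 = (13.09 - 0)/60 = 0.2182 A
  Magnitude: I_R2 = 0.2182 A
Part 3:
  I_R2 = (V_1 - V_2)/R2 = (13.09 - 0)/60 = 0.2182 A
  P_R2 = I_R2² × R2 = (0.2182)² × 60 = 2.856 W
Part 4:
  Power in each resistor, P = (ΔV)²/R:
    P_R1 = (24 - 13.09)²/50 = 2.38 W
    P_R2 = (13.09 - 0)²/60 = 2.856 W
  P_total = P_R1 + P_R2 = 5.236 W

Final answers:
1. V_1 = 13.09 V
2. I_R2 = 0.2182 A
3. P_R2 = 2.856 W
4. P_total = 5.236 W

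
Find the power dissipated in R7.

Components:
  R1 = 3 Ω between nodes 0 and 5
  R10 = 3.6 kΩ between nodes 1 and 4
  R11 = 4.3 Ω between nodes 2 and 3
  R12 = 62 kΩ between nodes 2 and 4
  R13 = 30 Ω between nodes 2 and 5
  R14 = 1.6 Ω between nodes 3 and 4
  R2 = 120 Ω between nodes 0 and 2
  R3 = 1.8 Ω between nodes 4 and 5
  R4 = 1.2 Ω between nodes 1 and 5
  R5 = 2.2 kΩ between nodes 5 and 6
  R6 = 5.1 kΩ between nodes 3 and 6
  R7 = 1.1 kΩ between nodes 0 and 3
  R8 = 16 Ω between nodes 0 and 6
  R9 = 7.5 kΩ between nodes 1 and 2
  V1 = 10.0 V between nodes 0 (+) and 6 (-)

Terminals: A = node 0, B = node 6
Nodal analysis, taking node 6 as the 0 V reference.
Source V1 fixes V_0 = 10 V.
KCL at each unknown node (sum of currents leaving = 0; resistances in Ω):
  Node 1: (V_1 - V_5)/1.2 + (V_1 - V_2)/7500 + (V_1 - V_4)/3600 = 0
  Node 2: (V_2 - 10)/120 + (V_2 - V_1)/7500 + (V_2 - V_3)/4.3 + (V_2 - V_4)/62000 + (V_2 - V_5)/30 = 0
  Node 3: (V_3 - 0)/5100 + (V_3 - 10)/1100 + (V_3 - V_2)/4.3 + (V_3 - V_4)/1.6 = 0
  Node 4: (V_4 - V_5)/1.8 + (V_4 - V_1)/3600 + (V_4 - V_2)/62000 + (V_4 - V_3)/1.6 = 0
  Node 5: (V_5 - 10)/3 + (V_5 - V_4)/1.8 + (V_5 - V_1)/1.2 + (V_5 - 0)/2200 + (V_5 - V_2)/30 = 0
Collecting terms (coefficients in siemens):
  0.8337·V_1 - 0.0001333·V_2 - 0.0002778·V_4 - 0.8333·V_5 = 0
  0.2744·V_2 - 0.0001333·V_1 - 0.2326·V_3 - 0.00001613·V_4 - 0.03333·V_5 = 0.08333
  0.8587·V_3 - 0.2326·V_2 - 0.625·V_4 = 0.009091
  1.181·V_4 - 0.0002778·V_1 - 0.00001613·V_2 - 0.625·V_3 - 0.5556·V_5 = 0
  1.756·V_5 - 0.8333·V_1 - 0.03333·V_2 - 0.5556·V_4 = 3.333
Solving these 5 simultaneous equations (Gaussian elimination) gives:
  V_1 = 9.981 V, V_2 = 9.977 V, V_3 = 9.976 V, V_4 = 9.978 V
  V_5 = 9.981 V
I_R7 = (V_0 - V_3)/R7 = (10 - 9.976)/1100 = 0.00002209 A
P_R7 = I_R7² × R7 = (0.00002209)² × 1100 = 0.000000537 W

Final answer: 5.37e-07 W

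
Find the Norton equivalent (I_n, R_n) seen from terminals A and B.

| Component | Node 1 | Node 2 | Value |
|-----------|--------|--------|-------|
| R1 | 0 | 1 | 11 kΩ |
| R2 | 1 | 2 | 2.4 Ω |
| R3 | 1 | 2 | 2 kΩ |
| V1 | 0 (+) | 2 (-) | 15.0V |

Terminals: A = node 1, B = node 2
Find the Thévenin equivalent first; then I_n = V_th/R_th and R_n = R_th.
Step 1 — V_th is the open-circuit voltage V_A - V_B (nothing connected across the terminals).
Nodal analysis, taking node 2 as the 0 V reference.
Source V1 fixes V_0 = 15 V.
KCL at each unknown node (sum of currents leaving = 0; resistances in Ω):
  Node 1: (V_1 - 15)/11000 + (V_1 - 0)/2.4 + (V_1 - 0)/2000 = 0
Collecting terms: 0.4173 × V_1 = 0.001364  =>  V_1 = 0.003268 V
V_th = V_1 - V_2 = 0.003268 - 0 = 0.003268 V
Step 2 — R_th: zero the source — replace V1 by a short circuit (node 2 merges into node 0) — and find the resistance seen between A (node 1) and B (node 0).
Reduce the network between node 1 (A) and node 0 (B) by series/parallel combination:
  Rp1 = R1 ‖ R2 ‖ R3 (parallel, all between nodes 0 and 1) = 1/(1/11000 + 1/2.4 + 1/2000) = 2.397 Ω
R_th = 2.397 Ω
I_n = V_th/R_th = 0.003268/2.397 = 0.001364 A, and R_n = R_th = 2.397 Ω

Final answer: I_n = 0.001364 A, R_n = 2.397 Ω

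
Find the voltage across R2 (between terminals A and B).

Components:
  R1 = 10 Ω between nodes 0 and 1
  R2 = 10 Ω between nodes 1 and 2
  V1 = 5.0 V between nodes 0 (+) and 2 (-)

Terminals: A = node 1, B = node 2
R1 and R2 are in series across V1 (node 0 → node 1 → node 2), and the output A–B is taken across R2, so this is a voltage divider.
Series current: I = V1/(R1 + R2) = 5/(10 + 10) = 5/20 = 0.25 A
V_R2 = I × R2 = V1 × R2/(R1 + R2) = 5 × 10/20 = 2.5 V

Final answer: 2.5 V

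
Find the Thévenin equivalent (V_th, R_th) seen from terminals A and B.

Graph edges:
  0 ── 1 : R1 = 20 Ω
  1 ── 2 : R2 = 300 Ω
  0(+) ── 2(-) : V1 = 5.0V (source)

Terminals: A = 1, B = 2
Step 1 — V_th is the open-circuit voltage V_A - V_B (nothing connected across the terminals).
Nodal analysis, taking node 2 as the 0 V reference.
Source V1 fixes V_0 = 5 V.
KCL at each unknown node (sum of currents leaving = 0; resistances in Ω):
  Node 1: (V_1 - 5)/20 + (V_1 - 0)/300 = 0
Collecting terms: 0.05333 × V_1 = 0.25  =>  V_1 = 4.688 V
V_th = V_1 - V_2 = 4.688 - 0 = 4.688 V
Step 2 — R_th: zero the source — replace V1 by a short circuit (node 2 merges into node 0) — and find the resistance seen between A (node 1) and B (node 0).
Reduce the network between node 1 (A) and node 0 (B) by series/parallel combination:
  Rp1 = R1 ‖ R2 (parallel, both between nodes 0 and 1) = 1/(1/20 + 1/300) = 18.75 Ω
R_th = 18.75 Ω

Final answer: V_th = 4.688 V, R_th = 18.75 Ω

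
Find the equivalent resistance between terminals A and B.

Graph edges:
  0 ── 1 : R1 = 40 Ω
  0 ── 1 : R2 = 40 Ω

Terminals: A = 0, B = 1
Reduce the network between node 0 (A) and node 1 (B) by series/parallel combination:
  Rp1 = R1 ‖ R2 (parallel, both between nodes 0 and 1) = 1/(1/40 + 1/40) = 20 Ω
R_eq = 20 Ω

Final answer: 20 Ω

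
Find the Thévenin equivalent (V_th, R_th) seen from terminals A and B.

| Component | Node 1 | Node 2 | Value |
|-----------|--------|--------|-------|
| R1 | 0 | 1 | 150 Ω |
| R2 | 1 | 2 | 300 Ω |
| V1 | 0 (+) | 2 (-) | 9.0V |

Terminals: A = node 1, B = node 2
Step 1 — V_th is the open-circuit voltage V_A - V_B (nothing connected across the terminals).
Nodal analysis, taking node 2 as the 0 V reference.
Source V1 fixes V_0 = 9 V.
KCL at each unknown node (sum of currents leaving = 0; resistances in Ω):
  Node 1: (V_1 - 9)/150 + (V_1 - 0)/300 = 0
Collecting terms: 0.01 × V_1 = 0.06  =>  V_1 = 6 V
V_th = V_1 - V_2 = 6 - 0 = 6 V
Step 2 — R_th: zero the source — replace V1 by a short circuit (node 2 merges into node 0) — and find the resistance seen between A (node 1) and B (node 0).
Reduce the network between node 1 (A) and node 0 (B) by series/parallel combination:
  Rp1 = R1 ‖ R2 (parallel, both between nodes 0 and 1) = 1/(1/150 + 1/300) = 100 Ω
R_th = 100 Ω

Final answer: V_th = 6 V, R_th = 100 Ω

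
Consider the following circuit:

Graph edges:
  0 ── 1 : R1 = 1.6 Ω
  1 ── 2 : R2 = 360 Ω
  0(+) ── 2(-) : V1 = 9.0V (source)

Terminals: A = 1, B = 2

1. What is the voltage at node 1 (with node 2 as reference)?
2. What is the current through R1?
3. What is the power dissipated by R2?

Nodal analysis, taking node 2 as the 0 V reference.
Source V1 fixes V_0 = 9 V.
KCL at each unknown node (sum of currents leaving = 0; resistances in Ω):
  Node 1: (V_1 - 9)/1.6 + (V_1 - 0)/360 = 0
Collecting terms: 0.6278 × V_1 = 5.625  =>  V_1 = 8.96 V
Part 1:
  Read off the nodal solution: V_1 = 8.96 V
Part 2:
  I_R1 = (V_0 - V_1)/R1 = (9 - 8.96)/1.6 = 0.02489 A
  Magnitude: I_R1 = 0.02489 A
Part 3:
  I_R2 = (V_1 - V_2)/R2 = (8.96 - 0)/360 = 0.02489 A
  P_R2 = I_R2² × R2 = (0.02489)² × 360 = 0.223 W

Final answers:
1. V_1 = 8.96 V
2. I_R1 = 0.02489 A
3. P_R2 = 0.223 W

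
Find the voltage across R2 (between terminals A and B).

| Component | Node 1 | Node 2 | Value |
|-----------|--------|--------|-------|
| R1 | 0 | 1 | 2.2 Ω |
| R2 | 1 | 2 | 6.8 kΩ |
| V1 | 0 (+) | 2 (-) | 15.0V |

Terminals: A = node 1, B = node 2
R1 and R2 are in series across V1 (node 0 → node 1 → node 2), and the output A–B is taken across R2, so this is a voltage divider.
Series current: I = V1/(R1 + R2) = 15/(2.2 + 6800) = 15/6802 = 0.002205 A
V_R2 = I × R2 = V1 × R2/(R1 + R2) = 15 × 6800/6802 = 15 V

Final answer: 15 V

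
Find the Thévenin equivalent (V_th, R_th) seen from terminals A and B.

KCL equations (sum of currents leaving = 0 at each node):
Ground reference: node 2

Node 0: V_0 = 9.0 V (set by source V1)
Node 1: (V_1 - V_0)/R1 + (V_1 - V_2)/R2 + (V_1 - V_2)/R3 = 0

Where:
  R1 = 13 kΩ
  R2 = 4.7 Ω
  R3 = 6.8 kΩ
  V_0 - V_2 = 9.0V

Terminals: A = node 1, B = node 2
Step 1 — V_th is the open-circuit voltage V_A - V_B (nothing connected across the terminals).
Nodal analysis, taking node 2 as the 0 V reference.
Source V1 fixes V_0 = 9 V.
KCL at each unknown node (sum of currents leaving = 0; resistances in Ω):
  Node 1: (V_1 - 9)/13000 + (V_1 - 0)/4.7 + (V_1 - 0)/6800 = 0
Collecting terms: 0.213 × V_1 = 0.0006923  =>  V_1 = 0.00325 V
V_th = V_1 - V_2 = 0.00325 - 0 = 0.00325 V
Step 2 — R_th: zero the source — replace V1 by a short circuit (node 2 merges into node 0) — and find the resistance seen between A (node 1) and B (node 0).
Reduce the network between node 1 (A) and node 0 (B) by series/parallel combination:
  Rp1 = R1 ‖ R2 ‖ R3 (parallel, all between nodes 0 and 1) = 1/(1/13000 + 1/4.7 + 1/6800) = 4.695 Ω
R_th = 4.695 Ω

Final answer: V_th = 0.00325 V, R_th = 4.695 Ω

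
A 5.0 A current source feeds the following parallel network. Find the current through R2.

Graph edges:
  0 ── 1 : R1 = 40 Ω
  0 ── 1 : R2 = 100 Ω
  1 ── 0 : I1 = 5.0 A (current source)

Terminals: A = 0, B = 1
All resistors sit directly between nodes 0 and 1, so they are in parallel and share one voltage V; the full source current 5 A splits among them.
1/R_par = 1/40 + 1/100 = 0.035 S  =>  R_par = 28.57 Ω
V = I × R_par = 5 × 28.57 = 142.9 V
I_R2 = V/R2 = 142.9/100 = 1.429 A

Final answer: 1.429 A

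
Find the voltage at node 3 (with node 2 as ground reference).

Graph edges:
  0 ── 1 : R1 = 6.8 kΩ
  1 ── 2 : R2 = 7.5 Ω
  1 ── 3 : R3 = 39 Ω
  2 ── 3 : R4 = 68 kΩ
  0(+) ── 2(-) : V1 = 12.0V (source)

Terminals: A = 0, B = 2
Nodal analysis, taking node 2 as the 0 V reference.
Source V1 fixes V_0 = 12 V.
KCL at each unknown node (sum of currents leaving = 0; resistances in Ω):
  Node 1: (V_1 - 12)/6800 + (V_1 - 0)/7.5 + (V_1 - V_3)/39 = 0
  Node 3: (V_3 - V_1)/39 + (V_3 - 0)/68000 = 0
Collecting terms (coefficients in siemens):
  0.1591·V_1 - 0.02564·V_3 = 0.001765
  0.02566·V_3 - 0.02564·V_1 = 0
Determinant D = (0.1591)(0.02566) - (-0.02564)(-0.02564) = 0.003425
V_1 = [(0.001765)(0.02566) - (-0.02564)(0)]/D = 0.01322 V
V_3 = [(0.1591)(0) - (0.001765)(-0.02564)]/D = 0.01321 V
The requested potential is V_3 = 0.01321 V.

Final answer: V_3 = 0.01321 V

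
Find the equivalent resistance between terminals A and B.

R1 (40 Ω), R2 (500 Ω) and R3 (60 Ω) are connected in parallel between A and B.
Reduce the network between node 0 (A) and node 1 (B) by series/parallel combination:
  Rp1 = R1 ‖ R2 ‖ R3 (parallel, all between nodes 0 and 1) = 1/(1/40 + 1/500 + 1/60) = 22.9 Ω
R_eq = 22.9 Ω

Final answer: 22.9 Ω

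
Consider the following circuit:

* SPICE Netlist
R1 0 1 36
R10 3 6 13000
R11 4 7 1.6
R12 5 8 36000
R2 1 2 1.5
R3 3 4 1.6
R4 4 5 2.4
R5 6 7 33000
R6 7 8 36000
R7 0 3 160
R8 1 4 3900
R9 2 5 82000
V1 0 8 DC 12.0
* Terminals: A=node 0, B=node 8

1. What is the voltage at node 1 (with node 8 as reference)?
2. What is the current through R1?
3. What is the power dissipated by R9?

Nodal analysis, taking node 8 as the 0 V reference.
Source V1 fixes V_0 = 12 V.
KCL at each unknown node (sum of currents leaving = 0; resistances in Ω):
  Node 1: (V_1 - 12)/36 + (V_1 - V_2)/1.5 + (V_1 - V_4)/3900 = 0
  Node 2: (V_2 - V_1)/1.5 + (V_2 - V_5)/82000 = 0
  Node 3: (V_3 - V_4)/1.6 + (V_3 - 12)/160 + (V_3 - V_6)/13000 = 0
  Node 4: (V_4 - V_3)/1.6 + (V_4 - V_5)/2.4 + (V_4 - V_1)/3900 + (V_4 - V_7)/1.6 = 0
  Node 5: (V_5 - V_4)/2.4 + (V_5 - V_2)/82000 + (V_5 - 0)/36000 = 0
  Node 6: (V_6 - V_7)/33000 + (V_6 - V_3)/13000 = 0
  Node 7: (V_7 - V_6)/33000 + (V_7 - 0)/36000 + (V_7 - V_4)/1.6 = 0
Collecting terms (coefficients in siemens):
  0.6947·V_1 - 0.6667·V_2 - 0.0002564·V_4 = 0.3333
  0.6667·V_2 - 0.6667·V_1 - 0.0000122·V_5 = 0
  0.6313·V_3 - 0.625·V_4 - 0.00007692·V_6 = 0.075
  1.667·V_4 - 0.0002564·V_1 - 0.625·V_3 - 0.4167·V_5 - 0.625·V_7 = 0
  0.4167·V_5 - 0.0000122·V_2 - 0.4167·V_4 = 0
  0.0001072·V_6 - 0.00007692·V_3 - 0.0000303·V_7 = 0
  0.6251·V_7 - 0.625·V_4 - 0.0000303·V_6 = 0
Solving these 7 simultaneous equations (Gaussian elimination) gives:
  V_1 = 12 V, V_2 = 12 V, V_3 = 11.9 V, V_4 = 11.9 V
  V_5 = 11.9 V, V_6 = 11.9 V, V_7 = 11.9 V
Part 1:
  Read off the nodal solution: V_1 = 12 V
Part 2:
  I_R1 = (V_0 - V_1)/R1 = (12 - 12)/36 = 0.00002725 A
  Magnitude: I_R1 = 0.00002725 A
Part 3:
  I_R9 = (V_2 - V_5)/R9 = (12 - 11.9)/82000 = 0.000001246 A
  P_R9 = I_R9² × R9 = (0.000001246)² × 82000 = 0.0000001274 W

Final answers:
1. V_1 = 12 V
2. I_R1 = 2.725e-05 A
3. P_R9 = 1.274e-07 W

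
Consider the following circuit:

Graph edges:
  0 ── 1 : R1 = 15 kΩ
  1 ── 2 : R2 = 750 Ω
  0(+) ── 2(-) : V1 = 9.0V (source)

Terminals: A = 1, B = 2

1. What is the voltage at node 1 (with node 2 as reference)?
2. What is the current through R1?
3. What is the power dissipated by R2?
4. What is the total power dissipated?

Nodal analysis, taking node 2 as the 0 V reference.
Source V1 fixes V_0 = 9 V.
KCL at each unknown node (sum of currents leaving = 0; resistances in Ω):
  Node 1: (V_1 - 9)/15000 + (V_1 - 0)/750 = 0
Collecting terms: 0.0014 × V_1 = 0.0006  =>  V_1 = 0.4286 V
Part 1:
  Read off the nodal solution: V_1 = 0.4286 V
Part 2:
  I_R1 = (V_0 - V_1)/R1 = (9 - 0.4286)/15000 = 0.0005714 A
  Magnitude: I_R1 = 0.0005714 A
Part 3:
  I_R2 = (V_1 - V_2)/R2 = (0.4286 - 0)/750 = 0.0005714 A
  P_R2 = I_R2² × R2 = (0.0005714)² × 750 = 0.0002449 W
Part 4:
  Power in each resistor, P = (ΔV)²/R:
    P_R1 = (9 - 0.4286)²/15000 = 0.004898 W
    P_R2 = (0.4286 - 0)²/750 = 0.0002449 W
  P_total = P_R1 + P_R2 = 0.005143 W

Final answers:
1. V_1 = 0.4286 V
2. I_R1 = 0.0005714 A
3. P_R2 = 0.0002449 W
4. P_total = 0.005143 W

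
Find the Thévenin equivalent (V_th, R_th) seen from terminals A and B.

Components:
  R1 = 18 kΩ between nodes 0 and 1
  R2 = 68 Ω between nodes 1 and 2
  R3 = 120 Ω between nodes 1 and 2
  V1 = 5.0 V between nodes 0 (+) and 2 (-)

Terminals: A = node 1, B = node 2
Step 1 — V_th is the open-circuit voltage V_A - V_B (nothing connected across the terminals).
Nodal analysis, taking node 2 as the 0 V reference.
Source V1 fixes V_0 = 5 V.
KCL at each unknown node (sum of currents leaving = 0; resistances in Ω):
  Node 1: (V_1 - 5)/18000 + (V_1 - 0)/68 + (V_1 - 0)/120 = 0
Collecting terms: 0.02309 × V_1 = 0.0002778  =>  V_1 = 0.01203 V
V_th = V_1 - V_2 = 0.01203 - 0 = 0.01203 V
Step 2 — R_th: zero the source — replace V1 by a short circuit (node 2 merges into node 0) — and find the resistance seen between A (node 1) and B (node 0).
Reduce the network between node 1 (A) and node 0 (B) by series/parallel combination:
  Rp1 = R1 ‖ R2 ‖ R3 (parallel, all between nodes 0 and 1) = 1/(1/18000 + 1/68 + 1/120) = 43.3 Ω
R_th = 43.3 Ω

Final answer: V_th = 0.01203 V, R_th = 43.3 Ω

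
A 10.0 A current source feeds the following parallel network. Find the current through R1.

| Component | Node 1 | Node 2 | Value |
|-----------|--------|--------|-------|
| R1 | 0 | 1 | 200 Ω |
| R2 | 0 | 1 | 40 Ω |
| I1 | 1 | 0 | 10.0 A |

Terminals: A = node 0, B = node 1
All resistors sit directly between nodes 0 and 1, so they are in parallel and share one voltage V; the full source current 10 A splits among them.
1/R_par = 1/200 + 1/40 = 0.03 S  =>  R_par = 33.33 Ω
V = I × R_par = 10 × 33.33 = 333.3 V
I_R1 = V/R1 = 333.3/200 = 1.667 A

Final answer: 1.667 A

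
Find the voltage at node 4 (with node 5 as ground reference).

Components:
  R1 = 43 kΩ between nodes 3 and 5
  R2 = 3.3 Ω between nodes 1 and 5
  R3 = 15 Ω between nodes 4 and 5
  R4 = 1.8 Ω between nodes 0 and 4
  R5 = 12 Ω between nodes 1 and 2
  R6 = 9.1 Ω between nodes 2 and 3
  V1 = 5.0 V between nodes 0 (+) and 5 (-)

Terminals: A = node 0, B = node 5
Nodal analysis, taking node 5 as the 0 V reference.
Source V1 fixes V_0 = 5 V.
KCL at each unknown node (sum of currents leaving = 0; resistances in Ω):
  Node 1: (V_1 - 0)/3.3 + (V_1 - V_2)/12 = 0
  Node 2: (V_2 - V_1)/12 + (V_2 - V_3)/9.1 = 0
  Node 3: (V_3 - 0)/43000 + (V_3 - V_2)/9.1 = 0
  Node 4: (V_4 - 0)/15 + (V_4 - 5)/1.8 = 0
Collecting terms (coefficients in siemens):
  0.3864·V_1 - 0.08333·V_2 = 0
  0.1932·V_2 - 0.08333·V_1 - 0.1099·V_3 = 0
  0.1099·V_3 - 0.1099·V_2 = 0
  0.6222·V_4 = 2.778
Solving these 4 simultaneous equations (Gaussian elimination) gives:
  V_1 = 0 V, V_2 = 0 V, V_3 = 0 V, V_4 = 4.464 V
The requested potential is V_4 = 4.464 V.

Final answer: V_4 = 4.464 V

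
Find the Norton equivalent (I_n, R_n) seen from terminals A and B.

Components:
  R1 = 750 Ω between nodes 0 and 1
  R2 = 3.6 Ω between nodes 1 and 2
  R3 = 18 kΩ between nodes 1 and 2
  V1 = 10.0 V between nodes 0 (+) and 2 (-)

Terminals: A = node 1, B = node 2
Find the Thévenin equivalent first; then I_n = V_th/R_th and R_n = R_th.
Step 1 — V_th is the open-circuit voltage V_A - V_B (nothing connected across the terminals).
Nodal analysis, taking node 2 as the 0 V reference.
Source V1 fixes V_0 = 10 V.
KCL at each unknown node (sum of currents leaving = 0; resistances in Ω):
  Node 1: (V_1 - 10)/750 + (V_1 - 0)/3.6 + (V_1 - 0)/18000 = 0
Collecting terms: 0.2792 × V_1 = 0.01333  =>  V_1 = 0.04776 V
V_th = V_1 - V_2 = 0.04776 - 0 = 0.04776 V
Step 2 — R_th: zero the source — replace V1 by a short circuit (node 2 merges into node 0) — and find the resistance seen between A (node 1) and B (node 0).
Reduce the network between node 1 (A) and node 0 (B) by series/parallel combination:
  Rp1 = R1 ‖ R2 ‖ R3 (parallel, all between nodes 0 and 1) = 1/(1/750 + 1/3.6 + 1/18000) = 3.582 Ω
R_th = 3.582 Ω
I_n = V_th/R_th = 0.04776/3.582 = 0.01333 A, and R_n = R_th = 3.582 Ω

Final answer: I_n = 0.01333 A, R_n = 3.582 Ω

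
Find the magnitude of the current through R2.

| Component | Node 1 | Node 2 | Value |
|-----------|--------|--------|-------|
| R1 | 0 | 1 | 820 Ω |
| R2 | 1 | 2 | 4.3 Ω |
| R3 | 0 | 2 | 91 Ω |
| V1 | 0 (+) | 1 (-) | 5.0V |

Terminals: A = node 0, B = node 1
Nodal analysis, taking node 1 as the 0 V reference.
Source V1 fixes V_0 = 5 V.
KCL at each unknown node (sum of currents leaving = 0; resistances in Ω):
  Node 2: (V_2 - 0)/4.3 + (V_2 - 5)/91 = 0
Collecting terms: 0.2435 × V_2 = 0.05495  =>  V_2 = 0.2256 V
I_R2 = (V_1 - V_2)/R2 = (0 - 0.2256)/4.3 = -0.05247 A
|I_R2| = 0.05247 A

Final answer: |I_R2| = 0.05247 A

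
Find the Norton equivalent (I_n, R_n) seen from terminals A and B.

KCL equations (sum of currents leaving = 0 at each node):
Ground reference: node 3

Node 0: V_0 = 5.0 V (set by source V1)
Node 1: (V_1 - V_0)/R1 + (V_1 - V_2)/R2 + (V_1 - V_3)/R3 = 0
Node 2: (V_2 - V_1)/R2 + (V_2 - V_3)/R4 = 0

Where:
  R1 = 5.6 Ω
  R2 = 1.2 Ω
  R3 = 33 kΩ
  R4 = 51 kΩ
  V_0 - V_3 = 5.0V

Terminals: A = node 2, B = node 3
Find the Thévenin equivalent first; then I_n = V_th/R_th and R_n = R_th.
Step 1 — V_th is the open-circuit voltage V_A - V_B (nothing connected across the terminals).
Nodal analysis, taking node 3 as the 0 V reference.
Source V1 fixes V_0 = 5 V.
KCL at each unknown node (sum of currents leaving = 0; resistances in Ω):
  Node 1: (V_1 - 5)/5.6 + (V_1 - V_2)/1.2 + (V_1 - 0)/33000 = 0
  Node 2: (V_2 - V_1)/1.2 + (V_2 - 0)/51000 = 0
Collecting terms (coefficients in siemens):
  1.012·V_1 - 0.8333·V_2 = 0.8929
  0.8334·V_2 - 0.8333·V_1 = 0
Determinant D = (1.012)(0.8334) - (-0.8333)(-0.8333) = 0.1489
V_1 = [(0.8929)(0.8334) - (-0.8333)(0)]/D = 4.999 V
V_2 = [(1.012)(0) - (0.8929)(-0.8333)]/D = 4.998 V
V_th = V_2 - V_3 = 4.998 - 0 = 4.998 V
Step 2 — R_th: zero the source — replace V1 by a short circuit (node 3 merges into node 0) — and find the resistance seen between A (node 2) and B (node 0).
Reduce the network between node 2 (A) and node 0 (B) by series/parallel combination:
  Rp1 = R1 ‖ R3 (parallel, both between nodes 0 and 1) = 1/(1/5.6 + 1/33000) = 5.599 Ω
  Rs1 = R2 + Rp1 (series, joined only at node 1) = 1.2 + 5.599 = 6.799 Ω
  Rp2 = R4 ‖ Rs1 (parallel, both between nodes 0 and 2) = 1/(1/51000 + 1/6.799) = 6.798 Ω
R_th = 6.798 Ω
I_n = V_th/R_th = 4.998/6.798 = 0.7353 A, and R_n = R_th = 6.798 Ω

Final answer: I_n = 0.7353 A, R_n = 6.798 Ω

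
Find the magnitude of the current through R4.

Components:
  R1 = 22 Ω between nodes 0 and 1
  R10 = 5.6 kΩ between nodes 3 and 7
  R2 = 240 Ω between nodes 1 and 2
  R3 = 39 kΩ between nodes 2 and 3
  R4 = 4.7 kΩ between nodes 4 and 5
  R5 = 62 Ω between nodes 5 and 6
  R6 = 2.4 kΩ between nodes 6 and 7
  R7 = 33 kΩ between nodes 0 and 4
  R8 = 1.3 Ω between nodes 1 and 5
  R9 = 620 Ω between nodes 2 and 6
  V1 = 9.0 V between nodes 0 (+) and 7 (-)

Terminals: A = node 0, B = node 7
Nodal analysis, taking node 7 as the 0 V reference.
Source V1 fixes V_0 = 9 V.
KCL at each unknown node (sum of currents leaving = 0; resistances in Ω):
  Node 1: (V_1 - 9)/22 + (V_1 - V_2)/240 + (V_1 - V_5)/1.3 = 0
  Node 2: (V_2 - V_1)/240 + (V_2 - V_3)/39000 + (V_2 - V_6)/620 = 0
  Node 3: (V_3 - V_2)/39000 + (V_3 - 0)/5600 = 0
  Node 4: (V_4 - V_5)/4700 + (V_4 - 9)/33000 = 0
  Node 5: (V_5 - V_4)/4700 + (V_5 - V_6)/62 + (V_5 - V_1)/1.3 = 0
  Node 6: (V_6 - V_5)/62 + (V_6 - 0)/2400 + (V_6 - V_2)/620 = 0
Collecting terms (coefficients in siemens):
  0.8189·V_1 - 0.004167·V_2 - 0.7692·V_5 = 0.4091
  0.005805·V_2 - 0.004167·V_1 - 0.00002564·V_3 - 0.001613·V_6 = 0
  0.0002042·V_3 - 0.00002564·V_2 = 0
  0.0002431·V_4 - 0.0002128·V_5 = 0.0002727
  0.7856·V_5 - 0.7692·V_1 - 0.0002128·V_4 - 0.01613·V_6 = 0
  0.01816·V_6 - 0.001613·V_2 - 0.01613·V_5 = 0
Solving these 6 simultaneous equations (Gaussian elimination) gives:
  V_1 = 8.916 V, V_2 = 8.821 V, V_3 = 1.108 V, V_4 = 8.923 V
  V_5 = 8.912 V, V_6 = 8.699 V
I_R4 = (V_4 - V_5)/R4 = (8.923 - 8.912)/4700 = 0.000002347 A
|I_R4| = 0.000002347 A

Final answer: |I_R4| = 2.347e-06 A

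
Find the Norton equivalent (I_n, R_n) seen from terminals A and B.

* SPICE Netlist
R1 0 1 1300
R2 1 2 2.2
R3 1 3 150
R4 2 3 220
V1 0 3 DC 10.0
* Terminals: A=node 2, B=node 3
Find the Thévenin equivalent first; then I_n = V_th/R_th and R_n = R_th.
Step 1 — V_th is the open-circuit voltage V_A - V_B (nothing connected across the terminals).
Nodal analysis, taking node 3 as the 0 V reference.
Source V1 fixes V_0 = 10 V.
KCL at each unknown node (sum of currents leaving = 0; resistances in Ω):
  Node 1: (V_1 - 10)/1300 + (V_1 - V_2)/2.2 + (V_1 - 0)/150 = 0
  Node 2: (V_2 - V_1)/2.2 + (V_2 - 0)/220 = 0
Collecting terms (coefficients in siemens):
  0.462·V_1 - 0.4545·V_2 = 0.007692
  0.4591·V_2 - 0.4545·V_1 = 0
Determinant D = (0.462)(0.4591) - (-0.4545)(-0.4545) = 0.00548
V_1 = [(0.007692)(0.4591) - (-0.4545)(0)]/D = 0.6444 V
V_2 = [(0.462)(0) - (0.007692)(-0.4545)]/D = 0.6381 V
V_th = V_2 - V_3 = 0.6381 - 0 = 0.6381 V
Step 2 — R_th: zero the source — replace V1 by a short circuit (node 3 merges into node 0) — and find the resistance seen between A (node 2) and B (node 0).
Reduce the network between node 2 (A) and node 0 (B) by series/parallel combination:
  Rp1 = R1 ‖ R3 (parallel, both between nodes 0 and 1) = 1/(1/1300 + 1/150) = 134.5 Ω
  Rs1 = R2 + Rp1 (series, joined only at node 1) = 2.2 + 134.5 = 136.7 Ω
  Rp2 = R4 ‖ Rs1 (parallel, both between nodes 0 and 2) = 1/(1/220 + 1/136.7) = 84.31 Ω
R_th = 84.31 Ω
I_n = V_th/R_th = 0.6381/84.31 = 0.007568 A, and R_n = R_th = 84.31 Ω

Final answer: I_n = 0.007568 A, R_n = 84.31 Ω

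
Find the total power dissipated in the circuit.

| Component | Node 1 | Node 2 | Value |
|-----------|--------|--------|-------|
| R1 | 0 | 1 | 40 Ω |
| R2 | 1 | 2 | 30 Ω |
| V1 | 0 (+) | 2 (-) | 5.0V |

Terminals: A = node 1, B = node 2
Nodal analysis, taking node 2 as the 0 V reference.
Source V1 fixes V_0 = 5 V.
KCL at each unknown node (sum of currents leaving = 0; resistances in Ω):
  Node 1: (V_1 - 5)/40 + (V_1 - 0)/30 = 0
Collecting terms: 0.05833 × V_1 = 0.125  =>  V_1 = 2.143 V
Power in each resistor, P = (ΔV)²/R:
  P_R1 = (5 - 2.143)²/40 = 0.2041 W
  P_R2 = (2.143 - 0)²/30 = 0.1531 W
P_total = P_R1 + P_R2 = 0.3571 W

Final answer: 0.3571 W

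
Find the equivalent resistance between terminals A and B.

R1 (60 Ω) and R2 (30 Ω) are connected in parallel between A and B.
Reduce the network between node 0 (A) and node 1 (B) by series/parallel combination:
  Rp1 = R1 ‖ R2 (parallel, both between nodes 0 and 1) = 1/(1/60 + 1/30) = 20 Ω
R_eq = 20 Ω

Final answer: 20 Ω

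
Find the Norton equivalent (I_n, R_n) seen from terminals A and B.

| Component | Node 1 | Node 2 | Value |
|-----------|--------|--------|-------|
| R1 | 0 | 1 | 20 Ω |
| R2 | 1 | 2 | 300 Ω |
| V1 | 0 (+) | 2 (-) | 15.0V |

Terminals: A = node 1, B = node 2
Find the Thévenin equivalent first; then I_n = V_th/R_th and R_n = R_th.
Step 1 — V_th is the open-circuit voltage V_A - V_B (nothing connected across the terminals).
Nodal analysis, taking node 2 as the 0 V reference.
Source V1 fixes V_0 = 15 V.
KCL at each unknown node (sum of currents leaving = 0; resistances in Ω):
  Node 1: (V_1 - 15)/20 + (V_1 - 0)/300 = 0
Collecting terms: 0.05333 × V_1 = 0.75  =>  V_1 = 14.06 V
V_th = V_1 - V_2 = 14.06 - 0 = 14.06 V
Step 2 — R_th: zero the source — replace V1 by a short circuit (node 2 merges into node 0) — and find the resistance seen between A (node 1) and B (node 0).
Reduce the network between node 1 (A) and node 0 (B) by series/parallel combination:
  Rp1 = R1 ‖ R2 (parallel, both between nodes 0 and 1) = 1/(1/20 + 1/300) = 18.75 Ω
R_th = 18.75 Ω
I_n = V_th/R_th = 14.06/18.75 = 0.75 A, and R_n = R_th = 18.75 Ω

Final answer: I_n = 0.75 A, R_n = 18.75 Ω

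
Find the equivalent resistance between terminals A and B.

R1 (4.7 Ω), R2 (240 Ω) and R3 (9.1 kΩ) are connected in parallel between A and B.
Reduce the network between node 0 (A) and node 1 (B) by series/parallel combination:
  Rp1 = R1 ‖ R2 ‖ R3 (parallel, all between nodes 0 and 1) = 1/(1/4.7 + 1/240 + 1/9100) = 4.607 Ω
R_eq = 4.607 Ω

Final answer: 4.607 Ω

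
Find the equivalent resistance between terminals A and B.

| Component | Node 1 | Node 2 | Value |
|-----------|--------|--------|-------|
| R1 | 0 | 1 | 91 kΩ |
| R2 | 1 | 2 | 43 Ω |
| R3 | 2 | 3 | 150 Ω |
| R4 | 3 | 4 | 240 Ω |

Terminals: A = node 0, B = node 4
Reduce the network between node 0 (A) and node 4 (B) by series/parallel combination:
  Rs1 = R1 + R2 (series, joined only at node 1) = 91000 + 43 = 91040 Ω
  Rs2 = R3 + Rs1 (series, joined only at node 2) = 150 + 91040 = 91190 Ω
  Rs3 = R4 + Rs2 (series, joined only at node 3) = 240 + 91190 = 91430 Ω
R_eq = 91.43 kΩ

Final answer: 91.43 kΩ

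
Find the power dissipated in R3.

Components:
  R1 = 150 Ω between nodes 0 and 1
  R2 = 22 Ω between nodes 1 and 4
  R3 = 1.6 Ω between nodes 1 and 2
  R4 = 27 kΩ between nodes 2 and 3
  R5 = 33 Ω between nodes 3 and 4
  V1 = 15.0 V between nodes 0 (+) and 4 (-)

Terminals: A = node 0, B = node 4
Nodal analysis, taking node 4 as the 0 V reference.
Source V1 fixes V_0 = 15 V.
KCL at each unknown node (sum of currents leaving = 0; resistances in Ω):
  Node 1: (V_1 - 15)/150 + (V_1 - 0)/22 + (V_1 - V_2)/1.6 = 0
  Node 2: (V_2 - V_1)/1.6 + (V_2 - V_3)/27000 = 0
  Node 3: (V_3 - V_2)/27000 + (V_3 - 0)/33 = 0
Collecting terms (coefficients in siemens):
  0.6771·V_1 - 0.625·V_2 = 0.1
  0.625·V_2 - 0.625·V_1 - 0.00003704·V_3 = 0
  0.03034·V_3 - 0.00003704·V_2 = 0
Solving these 3 simultaneous equations (Gaussian elimination) gives:
  V_1 = 1.917 V, V_2 = 1.917 V, V_3 = 0.00234 V
I_R3 = (V_1 - V_2)/R3 = (1.917 - 1.917)/1.6 = 0.00007092 A
P_R3 = I_R3² × R3 = (0.00007092)² × 1.6 = 0.000000008047 W

Final answer: 8.047e-09 W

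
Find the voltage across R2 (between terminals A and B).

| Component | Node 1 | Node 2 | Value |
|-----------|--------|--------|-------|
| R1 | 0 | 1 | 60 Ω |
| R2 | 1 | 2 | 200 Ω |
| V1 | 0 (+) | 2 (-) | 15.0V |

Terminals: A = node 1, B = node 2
R1 and R2 are in series across V1 (node 0 → node 1 → node 2), and the output A–B is taken across R2, so this is a voltage divider.
Series current: I = V1/(R1 + R2) = 15/(60 + 200) = 15/260 = 0.05769 A
V_R2 = I × R2 = V1 × R2/(R1 + R2) = 15 × 200/260 = 11.54 V

Final answer: 11.54 V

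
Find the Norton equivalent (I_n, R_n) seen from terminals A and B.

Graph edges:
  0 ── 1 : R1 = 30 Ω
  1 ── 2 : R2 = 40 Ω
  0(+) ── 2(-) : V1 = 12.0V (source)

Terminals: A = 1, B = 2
Find the Thévenin equivalent first; then I_n = V_th/R_th and R_n = R_th.
Step 1 — V_th is the open-circuit voltage V_A - V_B (nothing connected across the terminals).
Nodal analysis, taking node 2 as the 0 V reference.
Source V1 fixes V_0 = 12 V.
KCL at each unknown node (sum of currents leaving = 0; resistances in Ω):
  Node 1: (V_1 - 12)/30 + (V_1 - 0)/40 = 0
Collecting terms: 0.05833 × V_1 = 0.4  =>  V_1 = 6.857 V
V_th = V_1 - V_2 = 6.857 - 0 = 6.857 V
Step 2 — R_th: zero the source — replace V1 by a short circuit (node 2 merges into node 0) — and find the resistance seen between A (node 1) and B (node 0).
Reduce the network between node 1 (A) and node 0 (B) by series/parallel combination:
  Rp1 = R1 ‖ R2 (parallel, both between nodes 0 and 1) = 1/(1/30 + 1/40) = 17.14 Ω
R_th = 17.14 Ω
I_n = V_th/R_th = 6.857/17.14 = 0.4 A, and R_n = R_th = 17.14 Ω

Final answer: I_n = 0.4 A, R_n = 17.14 Ω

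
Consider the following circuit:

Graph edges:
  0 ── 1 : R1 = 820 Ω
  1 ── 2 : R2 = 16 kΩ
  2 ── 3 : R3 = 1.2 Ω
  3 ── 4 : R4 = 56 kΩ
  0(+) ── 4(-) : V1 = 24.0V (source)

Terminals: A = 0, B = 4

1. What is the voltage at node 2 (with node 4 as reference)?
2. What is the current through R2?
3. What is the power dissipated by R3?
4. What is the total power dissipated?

Nodal analysis, taking node 4 as the 0 V reference.
Source V1 fixes V_0 = 24 V.
KCL at each unknown node (sum of currents leaving = 0; resistances in Ω):
  Node 1: (V_1 - 24)/820 + (V_1 - V_2)/16000 = 0
  Node 2: (V_2 - V_1)/16000 + (V_2 - V_3)/1.2 = 0
  Node 3: (V_3 - V_2)/1.2 + (V_3 - 0)/56000 = 0
Collecting terms (coefficients in siemens):
  0.001282·V_1 - 0.0000625·V_2 = 0.02927
  0.8334·V_2 - 0.0000625·V_1 - 0.8333·V_3 = 0
  0.8334·V_3 - 0.8333·V_2 = 0
Solving these 3 simultaneous equations (Gaussian elimination) gives:
  V_1 = 23.73 V, V_2 = 18.46 V, V_3 = 18.46 V
Part 1:
  Read off the nodal solution: V_2 = 18.46 V
Part 2:
  I_R2 = (V_1 - V_2)/R2 = (23.73 - 18.46)/16000 = 0.0003296 A
  Magnitude: I_R2 = 0.0003296 A
Part 3:
  I_R3 = (V_2 - V_3)/R3 = (18.46 - 18.46)/1.2 = 0.0003296 A
  P_R3 = I_R3² × R3 = (0.0003296)² × 1.2 = 0.0000001303 W
Part 4:
  Power in each resistor, P = (ΔV)²/R:
    P_R1 = (24 - 23.73)²/820 = 0.00008907 W
    P_R2 = (23.73 - 18.46)²/16000 = 0.001738 W
    P_R3 = (18.46 - 18.46)²/1.2 = 0.0000001303 W
    P_R4 = (18.46 - 0)²/56000 = 0.006083 W
  P_total = P_R1 + P_R2 + P_R3 + P_R4 = 0.00791 W

Final answers:
1. V_2 = 18.46 V
2. I_R2 = 0.0003296 A
3. P_R3 = 1.303e-07 W
4. P_total = 0.00791 W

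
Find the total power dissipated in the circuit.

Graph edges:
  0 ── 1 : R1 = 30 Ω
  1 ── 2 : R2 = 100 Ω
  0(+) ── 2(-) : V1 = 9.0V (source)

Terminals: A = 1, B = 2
Nodal analysis, taking node 2 as the 0 V reference.
Source V1 fixes V_0 = 9 V.
KCL at each unknown node (sum of currents leaving = 0; resistances in Ω):
  Node 1: (V_1 - 9)/30 + (V_1 - 0)/100 = 0
Collecting terms: 0.04333 × V_1 = 0.3  =>  V_1 = 6.923 V
Power in each resistor, P = (ΔV)²/R:
  P_R1 = (9 - 6.923)²/30 = 0.1438 W
  P_R2 = (6.923 - 0)²/100 = 0.4793 W
P_total = P_R1 + P_R2 = 0.6231 W

Final answer: 0.6231 W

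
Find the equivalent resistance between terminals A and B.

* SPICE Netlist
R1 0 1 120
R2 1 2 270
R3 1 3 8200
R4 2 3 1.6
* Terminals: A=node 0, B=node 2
Reduce the network between node 0 (A) and node 2 (B) by series/parallel combination:
  Rs1 = R3 + R4 (series, joined only at node 3) = 8200 + 1.6 = 8202 Ω
  Rp1 = R2 ‖ Rs1 (parallel, both between nodes 1 and 2) = 1/(1/270 + 1/8202) = 261.4 Ω
  Rs2 = R1 + Rp1 (series, joined only at node 1) = 120 + 261.4 = 381.4 Ω
R_eq = 381.4 Ω

Final answer: 381.4 Ω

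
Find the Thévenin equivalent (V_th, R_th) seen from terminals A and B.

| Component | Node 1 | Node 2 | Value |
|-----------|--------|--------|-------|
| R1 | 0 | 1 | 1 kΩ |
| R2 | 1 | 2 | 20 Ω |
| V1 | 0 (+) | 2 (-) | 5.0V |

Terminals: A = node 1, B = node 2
Step 1 — V_th is the open-circuit voltage V_A - V_B (nothing connected across the terminals).
Nodal analysis, taking node 2 as the 0 V reference.
Source V1 fixes V_0 = 5 V.
KCL at each unknown node (sum of currents leaving = 0; resistances in Ω):
  Node 1: (V_1 - 5)/1000 + (V_1 - 0)/20 = 0
Collecting terms: 0.051 × V_1 = 0.005  =>  V_1 = 0.09804 V
V_th = V_1 - V_2 = 0.09804 - 0 = 0.09804 V
Step 2 — R_th: zero the source — replace V1 by a short circuit (node 2 merges into node 0) — and find the resistance seen between A (node 1) and B (node 0).
Reduce the network between node 1 (A) and node 0 (B) by series/parallel combination:
  Rp1 = R1 ‖ R2 (parallel, both between nodes 0 and 1) = 1/(1/1000 + 1/20) = 19.61 Ω
R_th = 19.61 Ω

Final answer: V_th = 0.09804 V, R_th = 19.61 Ω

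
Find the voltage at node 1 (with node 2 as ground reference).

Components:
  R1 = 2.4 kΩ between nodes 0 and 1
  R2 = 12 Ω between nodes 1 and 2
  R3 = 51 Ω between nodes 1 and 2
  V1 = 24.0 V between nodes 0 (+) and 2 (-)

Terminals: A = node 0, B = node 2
Nodal analysis, taking node 2 as the 0 V reference.
Source V1 fixes V_0 = 24 V.
KCL at each unknown node (sum of currents leaving = 0; resistances in Ω):
  Node 1: (V_1 - 24)/2400 + (V_1 - 0)/12 + (V_1 - 0)/51 = 0
Collecting terms: 0.1034 × V_1 = 0.01  =>  V_1 = 0.09675 V
The requested potential is V_1 = 0.09675 V.

Final answer: V_1 = 0.09675 V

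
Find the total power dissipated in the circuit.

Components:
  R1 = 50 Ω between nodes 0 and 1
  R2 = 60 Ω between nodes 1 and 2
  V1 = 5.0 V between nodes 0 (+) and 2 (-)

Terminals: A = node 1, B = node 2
Nodal analysis, taking node 2 as the 0 V reference.
Source V1 fixes V_0 = 5 V.
KCL at each unknown node (sum of currents leaving = 0; resistances in Ω):
  Node 1: (V_1 - 5)/50 + (V_1 - 0)/60 = 0
Collecting terms: 0.03667 × V_1 = 0.1  =>  V_1 = 2.727 V
Power in each resistor, P = (ΔV)²/R:
  P_R1 = (5 - 2.727)²/50 = 0.1033 W
  P_R2 = (2.727 - 0)²/60 = 0.124 W
P_total = P_R1 + P_R2 = 0.2273 W

Final answer: 0.2273 W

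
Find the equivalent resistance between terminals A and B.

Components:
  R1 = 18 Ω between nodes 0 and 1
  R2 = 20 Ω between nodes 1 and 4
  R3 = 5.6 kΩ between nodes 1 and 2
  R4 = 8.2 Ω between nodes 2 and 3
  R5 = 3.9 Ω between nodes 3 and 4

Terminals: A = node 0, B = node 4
Reduce the network between node 0 (A) and node 4 (B) by series/parallel combination:
  Rs1 = R3 + R4 (series, joined only at node 2) = 5600 + 8.2 = 5608 Ω
  Rs2 = R5 + Rs1 (series, joined only at node 3) = 3.9 + 5608 = 5612 Ω
  Rp1 = R2 ‖ Rs2 (parallel, both between nodes 1 and 4) = 1/(1/20 + 1/5612) = 19.93 Ω
  Rs3 = R1 + Rp1 (series, joined only at node 1) = 18 + 19.93 = 37.93 Ω
R_eq = 37.93 Ω

Final answer: 37.93 Ω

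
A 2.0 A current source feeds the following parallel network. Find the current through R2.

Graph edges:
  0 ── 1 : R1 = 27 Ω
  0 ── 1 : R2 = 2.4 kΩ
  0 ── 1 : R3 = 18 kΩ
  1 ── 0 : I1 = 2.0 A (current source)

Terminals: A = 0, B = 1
All resistors sit directly between nodes 0 and 1, so they are in parallel and share one voltage V; the full source current 2 A splits among them.
1/R_par = 1/27 + 1/2400 + 1/18000 = 0.03751 S  =>  R_par = 26.66 Ω
V = I × R_par = 2 × 26.66 = 53.32 V
I_R2 = V/R2 = 53.32/2400 = 0.02222 A

Final answer: 0.02222 A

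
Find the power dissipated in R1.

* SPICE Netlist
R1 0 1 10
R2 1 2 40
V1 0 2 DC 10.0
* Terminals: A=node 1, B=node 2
Nodal analysis, taking node 2 as the 0 V reference.
Source V1 fixes V_0 = 10 V.
KCL at each unknown node (sum of currents leaving = 0; resistances in Ω):
  Node 1: (V_1 - 10)/10 + (V_1 - 0)/40 = 0
Collecting terms: 0.125 × V_1 = 1  =>  V_1 = 8 V
I_R1 = (V_0 - V_1)/R1 = (10 - 8)/10 = 0.2 A
P_R1 = I_R1² × R1 = (0.2)² × 10 = 0.4 W

Final answer: 0.4 W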